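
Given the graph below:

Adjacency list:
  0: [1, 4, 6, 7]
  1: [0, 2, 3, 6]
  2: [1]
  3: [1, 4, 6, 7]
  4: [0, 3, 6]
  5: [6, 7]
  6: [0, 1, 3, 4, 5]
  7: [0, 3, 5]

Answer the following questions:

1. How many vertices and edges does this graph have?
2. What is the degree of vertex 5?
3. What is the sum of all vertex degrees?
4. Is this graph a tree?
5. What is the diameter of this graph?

Count: 8 vertices, 13 edges.
Vertex 5 has neighbors [6, 7], degree = 2.
Handshaking lemma: 2 * 13 = 26.
A tree on 8 vertices has 7 edges. This graph has 13 edges (6 extra). Not a tree.
Diameter (longest shortest path) = 3.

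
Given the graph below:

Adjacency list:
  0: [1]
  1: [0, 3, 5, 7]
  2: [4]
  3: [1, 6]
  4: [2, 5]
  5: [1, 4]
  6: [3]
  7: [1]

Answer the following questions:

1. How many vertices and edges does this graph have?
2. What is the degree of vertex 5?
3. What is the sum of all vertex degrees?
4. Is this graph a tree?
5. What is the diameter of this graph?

Count: 8 vertices, 7 edges.
Vertex 5 has neighbors [1, 4], degree = 2.
Handshaking lemma: 2 * 7 = 14.
A graph is a tree iff it is connected and has exactly n-1 edges. This graph is connected (all 8 vertices in one component) and has 8-1 = 7 edges. It is a tree.
Diameter (longest shortest path) = 5.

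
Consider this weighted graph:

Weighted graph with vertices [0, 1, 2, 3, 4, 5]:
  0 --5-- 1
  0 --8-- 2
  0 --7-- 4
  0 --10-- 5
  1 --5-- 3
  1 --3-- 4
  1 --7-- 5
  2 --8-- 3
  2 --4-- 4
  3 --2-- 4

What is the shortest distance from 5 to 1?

Using Dijkstra's algorithm from vertex 5:
Shortest path: 5 -> 1
Total weight: 7 = 7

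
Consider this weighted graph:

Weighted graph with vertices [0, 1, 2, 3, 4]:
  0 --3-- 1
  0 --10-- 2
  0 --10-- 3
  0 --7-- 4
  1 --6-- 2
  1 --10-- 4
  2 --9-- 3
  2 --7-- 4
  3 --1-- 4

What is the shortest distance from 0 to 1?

Using Dijkstra's algorithm from vertex 0:
Shortest path: 0 -> 1
Total weight: 3 = 3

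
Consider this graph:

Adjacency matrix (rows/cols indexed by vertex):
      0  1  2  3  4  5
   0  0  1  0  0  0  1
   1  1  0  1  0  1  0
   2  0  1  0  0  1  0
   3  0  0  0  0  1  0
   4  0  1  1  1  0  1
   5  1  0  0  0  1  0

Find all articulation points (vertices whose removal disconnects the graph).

An articulation point is a vertex whose removal disconnects the graph.
Articulation points: [4]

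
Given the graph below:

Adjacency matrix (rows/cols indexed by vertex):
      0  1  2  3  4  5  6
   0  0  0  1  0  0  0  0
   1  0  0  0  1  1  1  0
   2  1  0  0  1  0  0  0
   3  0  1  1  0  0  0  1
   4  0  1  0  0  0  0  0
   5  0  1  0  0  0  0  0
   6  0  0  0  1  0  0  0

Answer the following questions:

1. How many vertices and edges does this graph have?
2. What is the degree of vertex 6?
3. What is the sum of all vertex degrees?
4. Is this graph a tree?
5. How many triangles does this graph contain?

Count: 7 vertices, 6 edges.
Vertex 6 has neighbors [3], degree = 1.
Handshaking lemma: 2 * 6 = 12.
A graph is a tree iff it is connected and has exactly n-1 edges. This graph is connected (all 7 vertices in one component) and has 7-1 = 6 edges. It is a tree.
Number of triangles = 0.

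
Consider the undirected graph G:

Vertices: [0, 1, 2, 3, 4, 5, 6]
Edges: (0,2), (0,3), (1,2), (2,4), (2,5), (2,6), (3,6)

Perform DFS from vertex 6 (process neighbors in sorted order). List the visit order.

DFS from vertex 6 (neighbors processed in ascending order):
Visit order: 6, 2, 0, 3, 1, 4, 5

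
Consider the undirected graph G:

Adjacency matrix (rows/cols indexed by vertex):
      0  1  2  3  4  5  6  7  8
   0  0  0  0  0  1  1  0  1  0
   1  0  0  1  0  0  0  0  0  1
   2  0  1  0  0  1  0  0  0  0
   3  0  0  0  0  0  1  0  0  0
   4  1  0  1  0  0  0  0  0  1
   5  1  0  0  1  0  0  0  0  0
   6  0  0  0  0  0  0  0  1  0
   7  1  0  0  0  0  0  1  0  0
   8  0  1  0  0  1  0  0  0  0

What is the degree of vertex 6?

Vertex 6 has neighbors [7], so deg(6) = 1.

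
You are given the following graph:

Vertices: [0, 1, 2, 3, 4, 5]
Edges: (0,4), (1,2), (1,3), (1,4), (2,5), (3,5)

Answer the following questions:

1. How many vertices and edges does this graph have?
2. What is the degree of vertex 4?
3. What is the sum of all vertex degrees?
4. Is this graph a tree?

Count: 6 vertices, 6 edges.
Vertex 4 has neighbors [0, 1], degree = 2.
Handshaking lemma: 2 * 6 = 12.
A tree on 6 vertices has 5 edges. This graph has 6 edges (1 extra). Not a tree.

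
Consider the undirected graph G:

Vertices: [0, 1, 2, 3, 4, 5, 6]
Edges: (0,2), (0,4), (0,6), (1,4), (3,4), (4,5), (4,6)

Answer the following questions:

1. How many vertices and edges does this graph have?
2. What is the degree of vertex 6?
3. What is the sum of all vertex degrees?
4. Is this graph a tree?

Count: 7 vertices, 7 edges.
Vertex 6 has neighbors [0, 4], degree = 2.
Handshaking lemma: 2 * 7 = 14.
A tree on 7 vertices has 6 edges. This graph has 7 edges (1 extra). Not a tree.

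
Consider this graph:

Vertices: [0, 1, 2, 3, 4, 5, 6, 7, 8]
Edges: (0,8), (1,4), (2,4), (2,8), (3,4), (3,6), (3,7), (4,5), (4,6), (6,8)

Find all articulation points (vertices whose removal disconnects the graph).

An articulation point is a vertex whose removal disconnects the graph.
Articulation points: [3, 4, 8]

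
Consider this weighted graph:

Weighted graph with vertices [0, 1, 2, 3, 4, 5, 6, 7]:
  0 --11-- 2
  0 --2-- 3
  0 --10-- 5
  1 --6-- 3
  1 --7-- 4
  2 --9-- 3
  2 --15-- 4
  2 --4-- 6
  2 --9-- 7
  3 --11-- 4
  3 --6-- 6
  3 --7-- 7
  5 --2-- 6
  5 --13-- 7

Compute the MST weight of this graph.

Applying Kruskal's algorithm (sort edges by weight, add if no cycle):
  Add (0,3) w=2
  Add (5,6) w=2
  Add (2,6) w=4
  Add (1,3) w=6
  Add (3,6) w=6
  Add (1,4) w=7
  Add (3,7) w=7
  Skip (2,7) w=9 (creates cycle)
  Skip (2,3) w=9 (creates cycle)
  Skip (0,5) w=10 (creates cycle)
  Skip (0,2) w=11 (creates cycle)
  Skip (3,4) w=11 (creates cycle)
  Skip (5,7) w=13 (creates cycle)
  Skip (2,4) w=15 (creates cycle)
MST weight = 34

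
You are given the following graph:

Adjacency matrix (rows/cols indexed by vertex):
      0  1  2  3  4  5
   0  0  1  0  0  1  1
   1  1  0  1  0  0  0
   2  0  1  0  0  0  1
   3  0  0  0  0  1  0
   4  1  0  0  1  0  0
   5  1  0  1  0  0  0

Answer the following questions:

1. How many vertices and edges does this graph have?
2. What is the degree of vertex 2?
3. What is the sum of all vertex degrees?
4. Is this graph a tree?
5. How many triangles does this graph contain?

Count: 6 vertices, 6 edges.
Vertex 2 has neighbors [1, 5], degree = 2.
Handshaking lemma: 2 * 6 = 12.
A tree on 6 vertices has 5 edges. This graph has 6 edges (1 extra). Not a tree.
Number of triangles = 0.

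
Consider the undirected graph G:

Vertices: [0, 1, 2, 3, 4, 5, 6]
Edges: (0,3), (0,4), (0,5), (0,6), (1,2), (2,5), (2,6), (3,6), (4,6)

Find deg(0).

Vertex 0 has neighbors [3, 4, 5, 6], so deg(0) = 4.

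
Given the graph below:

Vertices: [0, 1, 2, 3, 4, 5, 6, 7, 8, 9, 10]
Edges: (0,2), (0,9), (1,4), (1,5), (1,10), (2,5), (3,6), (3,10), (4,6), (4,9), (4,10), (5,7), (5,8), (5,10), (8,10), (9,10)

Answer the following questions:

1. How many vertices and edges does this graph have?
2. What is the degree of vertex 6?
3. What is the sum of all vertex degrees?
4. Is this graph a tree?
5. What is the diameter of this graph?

Count: 11 vertices, 16 edges.
Vertex 6 has neighbors [3, 4], degree = 2.
Handshaking lemma: 2 * 16 = 32.
A tree on 11 vertices has 10 edges. This graph has 16 edges (6 extra). Not a tree.
Diameter (longest shortest path) = 4.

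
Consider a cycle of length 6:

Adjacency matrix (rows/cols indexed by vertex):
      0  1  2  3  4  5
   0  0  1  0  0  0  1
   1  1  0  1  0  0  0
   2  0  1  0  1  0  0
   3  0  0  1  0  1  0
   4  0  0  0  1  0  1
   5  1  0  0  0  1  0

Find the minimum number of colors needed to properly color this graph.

This is an even cycle (C_6). Even cycles are bipartite.
Chromatic number = 2.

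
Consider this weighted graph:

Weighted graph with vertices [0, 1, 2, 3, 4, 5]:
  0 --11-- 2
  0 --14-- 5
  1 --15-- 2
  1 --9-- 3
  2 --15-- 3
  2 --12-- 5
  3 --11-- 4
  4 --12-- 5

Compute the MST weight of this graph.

Applying Kruskal's algorithm (sort edges by weight, add if no cycle):
  Add (1,3) w=9
  Add (0,2) w=11
  Add (3,4) w=11
  Add (2,5) w=12
  Add (4,5) w=12
  Skip (0,5) w=14 (creates cycle)
  Skip (1,2) w=15 (creates cycle)
  Skip (2,3) w=15 (creates cycle)
MST weight = 55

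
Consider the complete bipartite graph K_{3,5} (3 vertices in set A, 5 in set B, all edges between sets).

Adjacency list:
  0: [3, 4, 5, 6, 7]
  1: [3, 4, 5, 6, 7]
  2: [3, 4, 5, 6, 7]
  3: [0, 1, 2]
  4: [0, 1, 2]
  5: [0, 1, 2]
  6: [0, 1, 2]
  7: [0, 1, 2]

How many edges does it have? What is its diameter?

K_{3,5} has 3 * 5 = 15 edges.
Any vertex reaches any opposite-side vertex in 1 step; same-side vertices reach in 2 steps via any opposite-side vertex.
Diameter = 2.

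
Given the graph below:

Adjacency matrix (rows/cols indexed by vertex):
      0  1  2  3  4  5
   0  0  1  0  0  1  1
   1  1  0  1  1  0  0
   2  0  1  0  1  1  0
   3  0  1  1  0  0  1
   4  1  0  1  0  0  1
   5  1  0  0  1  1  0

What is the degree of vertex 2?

Vertex 2 has neighbors [1, 3, 4], so deg(2) = 3.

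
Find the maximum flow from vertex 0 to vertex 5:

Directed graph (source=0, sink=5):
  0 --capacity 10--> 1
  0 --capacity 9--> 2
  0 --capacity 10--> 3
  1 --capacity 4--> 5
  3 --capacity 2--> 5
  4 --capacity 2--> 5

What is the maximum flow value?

Computing max flow:
  Flow on (0->1): 4/10
  Flow on (0->3): 2/10
  Flow on (1->5): 4/4
  Flow on (3->5): 2/2
Maximum flow = 6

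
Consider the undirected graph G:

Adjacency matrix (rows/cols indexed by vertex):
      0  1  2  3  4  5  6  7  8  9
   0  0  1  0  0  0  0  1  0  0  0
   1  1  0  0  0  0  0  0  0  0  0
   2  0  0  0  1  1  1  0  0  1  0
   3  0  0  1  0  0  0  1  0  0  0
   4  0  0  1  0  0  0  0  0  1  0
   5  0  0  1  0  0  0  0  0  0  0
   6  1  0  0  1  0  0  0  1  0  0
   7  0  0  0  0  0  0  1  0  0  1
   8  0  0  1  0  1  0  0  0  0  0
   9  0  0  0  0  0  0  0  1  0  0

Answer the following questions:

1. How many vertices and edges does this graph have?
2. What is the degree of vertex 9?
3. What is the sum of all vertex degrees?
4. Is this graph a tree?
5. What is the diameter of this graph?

Count: 10 vertices, 10 edges.
Vertex 9 has neighbors [7], degree = 1.
Handshaking lemma: 2 * 10 = 20.
A tree on 10 vertices has 9 edges. This graph has 10 edges (1 extra). Not a tree.
Diameter (longest shortest path) = 5.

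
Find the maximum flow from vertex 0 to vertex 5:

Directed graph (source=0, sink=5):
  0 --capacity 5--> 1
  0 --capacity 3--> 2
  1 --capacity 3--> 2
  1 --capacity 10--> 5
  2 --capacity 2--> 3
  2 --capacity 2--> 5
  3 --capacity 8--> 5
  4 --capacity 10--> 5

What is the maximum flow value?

Computing max flow:
  Flow on (0->1): 5/5
  Flow on (0->2): 3/3
  Flow on (1->5): 5/10
  Flow on (2->3): 1/2
  Flow on (2->5): 2/2
  Flow on (3->5): 1/8
Maximum flow = 8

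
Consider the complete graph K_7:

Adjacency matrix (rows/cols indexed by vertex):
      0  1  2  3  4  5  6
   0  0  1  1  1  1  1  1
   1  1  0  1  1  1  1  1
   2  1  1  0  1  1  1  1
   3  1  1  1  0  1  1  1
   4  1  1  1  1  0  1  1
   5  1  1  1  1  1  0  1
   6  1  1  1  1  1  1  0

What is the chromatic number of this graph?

In K_7, every vertex is adjacent to every other vertex.
Each vertex needs a unique color.
Chromatic number = 7.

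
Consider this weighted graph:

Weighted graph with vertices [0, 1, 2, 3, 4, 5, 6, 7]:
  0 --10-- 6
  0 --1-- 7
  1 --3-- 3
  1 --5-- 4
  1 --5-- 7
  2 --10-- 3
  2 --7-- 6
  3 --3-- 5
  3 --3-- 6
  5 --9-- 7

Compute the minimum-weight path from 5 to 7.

Using Dijkstra's algorithm from vertex 5:
Shortest path: 5 -> 7
Total weight: 9 = 9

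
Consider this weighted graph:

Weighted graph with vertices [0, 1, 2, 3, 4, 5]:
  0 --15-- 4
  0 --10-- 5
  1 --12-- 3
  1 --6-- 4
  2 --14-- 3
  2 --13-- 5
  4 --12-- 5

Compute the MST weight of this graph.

Applying Kruskal's algorithm (sort edges by weight, add if no cycle):
  Add (1,4) w=6
  Add (0,5) w=10
  Add (1,3) w=12
  Add (4,5) w=12
  Add (2,5) w=13
  Skip (2,3) w=14 (creates cycle)
  Skip (0,4) w=15 (creates cycle)
MST weight = 53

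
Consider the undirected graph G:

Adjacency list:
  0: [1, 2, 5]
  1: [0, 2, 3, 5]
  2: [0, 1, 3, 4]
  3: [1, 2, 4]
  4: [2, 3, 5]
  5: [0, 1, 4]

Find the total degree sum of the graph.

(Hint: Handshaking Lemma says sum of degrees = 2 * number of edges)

Count edges: 10 edges.
By Handshaking Lemma: sum of degrees = 2 * 10 = 20.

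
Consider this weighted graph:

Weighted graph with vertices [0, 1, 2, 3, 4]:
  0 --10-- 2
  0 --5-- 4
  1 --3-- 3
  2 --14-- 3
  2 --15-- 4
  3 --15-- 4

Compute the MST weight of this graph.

Applying Kruskal's algorithm (sort edges by weight, add if no cycle):
  Add (1,3) w=3
  Add (0,4) w=5
  Add (0,2) w=10
  Add (2,3) w=14
  Skip (2,4) w=15 (creates cycle)
  Skip (3,4) w=15 (creates cycle)
MST weight = 32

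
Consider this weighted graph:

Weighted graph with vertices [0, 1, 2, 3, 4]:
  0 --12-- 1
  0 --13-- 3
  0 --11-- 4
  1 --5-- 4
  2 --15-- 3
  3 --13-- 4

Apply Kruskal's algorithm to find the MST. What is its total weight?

Applying Kruskal's algorithm (sort edges by weight, add if no cycle):
  Add (1,4) w=5
  Add (0,4) w=11
  Skip (0,1) w=12 (creates cycle)
  Add (0,3) w=13
  Skip (3,4) w=13 (creates cycle)
  Add (2,3) w=15
MST weight = 44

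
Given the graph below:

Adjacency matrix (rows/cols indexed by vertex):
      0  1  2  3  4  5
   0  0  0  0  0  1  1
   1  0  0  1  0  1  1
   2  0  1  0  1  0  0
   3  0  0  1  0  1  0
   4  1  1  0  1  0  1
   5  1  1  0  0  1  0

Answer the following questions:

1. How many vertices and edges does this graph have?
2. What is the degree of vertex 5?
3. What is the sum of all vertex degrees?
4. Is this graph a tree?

Count: 6 vertices, 8 edges.
Vertex 5 has neighbors [0, 1, 4], degree = 3.
Handshaking lemma: 2 * 8 = 16.
A tree on 6 vertices has 5 edges. This graph has 8 edges (3 extra). Not a tree.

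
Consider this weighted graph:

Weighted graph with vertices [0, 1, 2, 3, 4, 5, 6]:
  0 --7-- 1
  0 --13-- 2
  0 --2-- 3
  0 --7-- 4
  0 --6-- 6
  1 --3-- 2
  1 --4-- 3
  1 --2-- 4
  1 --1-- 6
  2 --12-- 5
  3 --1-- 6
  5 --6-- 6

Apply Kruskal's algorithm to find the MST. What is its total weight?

Applying Kruskal's algorithm (sort edges by weight, add if no cycle):
  Add (1,6) w=1
  Add (3,6) w=1
  Add (0,3) w=2
  Add (1,4) w=2
  Add (1,2) w=3
  Skip (1,3) w=4 (creates cycle)
  Skip (0,6) w=6 (creates cycle)
  Add (5,6) w=6
  Skip (0,1) w=7 (creates cycle)
  Skip (0,4) w=7 (creates cycle)
  Skip (2,5) w=12 (creates cycle)
  Skip (0,2) w=13 (creates cycle)
MST weight = 15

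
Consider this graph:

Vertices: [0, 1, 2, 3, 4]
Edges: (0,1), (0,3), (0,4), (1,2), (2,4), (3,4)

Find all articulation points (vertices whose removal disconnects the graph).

No articulation points. The graph is biconnected.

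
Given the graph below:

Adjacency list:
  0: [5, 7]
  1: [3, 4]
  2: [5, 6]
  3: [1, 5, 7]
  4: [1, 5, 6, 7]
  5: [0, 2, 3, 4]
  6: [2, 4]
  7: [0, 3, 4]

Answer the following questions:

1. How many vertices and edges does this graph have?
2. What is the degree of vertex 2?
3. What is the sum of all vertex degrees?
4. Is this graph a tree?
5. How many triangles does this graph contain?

Count: 8 vertices, 11 edges.
Vertex 2 has neighbors [5, 6], degree = 2.
Handshaking lemma: 2 * 11 = 22.
A tree on 8 vertices has 7 edges. This graph has 11 edges (4 extra). Not a tree.
Number of triangles = 0.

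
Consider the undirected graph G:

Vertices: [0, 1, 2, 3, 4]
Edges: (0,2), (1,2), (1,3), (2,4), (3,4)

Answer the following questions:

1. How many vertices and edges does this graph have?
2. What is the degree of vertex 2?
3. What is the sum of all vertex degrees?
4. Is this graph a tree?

Count: 5 vertices, 5 edges.
Vertex 2 has neighbors [0, 1, 4], degree = 3.
Handshaking lemma: 2 * 5 = 10.
A tree on 5 vertices has 4 edges. This graph has 5 edges (1 extra). Not a tree.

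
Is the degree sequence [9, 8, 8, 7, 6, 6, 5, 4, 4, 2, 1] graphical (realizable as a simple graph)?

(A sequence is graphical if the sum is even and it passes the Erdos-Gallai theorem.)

Sum of degrees = 60. Sum is even and passes Erdos-Gallai. The sequence IS graphical.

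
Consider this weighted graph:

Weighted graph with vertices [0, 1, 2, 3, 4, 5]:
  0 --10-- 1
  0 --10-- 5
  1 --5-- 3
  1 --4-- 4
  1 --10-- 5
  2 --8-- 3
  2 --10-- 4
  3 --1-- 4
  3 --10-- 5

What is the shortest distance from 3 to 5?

Using Dijkstra's algorithm from vertex 3:
Shortest path: 3 -> 5
Total weight: 10 = 10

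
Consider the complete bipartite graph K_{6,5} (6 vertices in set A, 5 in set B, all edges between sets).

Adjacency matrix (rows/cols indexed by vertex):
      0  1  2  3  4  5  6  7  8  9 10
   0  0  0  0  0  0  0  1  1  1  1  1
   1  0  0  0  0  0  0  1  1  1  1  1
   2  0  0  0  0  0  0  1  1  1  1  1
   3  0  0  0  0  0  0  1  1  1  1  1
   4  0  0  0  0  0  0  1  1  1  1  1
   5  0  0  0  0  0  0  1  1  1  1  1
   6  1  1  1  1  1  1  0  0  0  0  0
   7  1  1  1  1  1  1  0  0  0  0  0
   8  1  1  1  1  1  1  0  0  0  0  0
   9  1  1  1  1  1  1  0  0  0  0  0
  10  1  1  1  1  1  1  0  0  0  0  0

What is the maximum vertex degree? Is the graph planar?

Set-A vertices have degree 5; set-B vertices have degree 6. Maximum degree = max(6,5) = 6.
K_{6,5} contains K_{3,3} as a subgraph (since both sides have >= 3 vertices); by Kuratowski's theorem it is not planar.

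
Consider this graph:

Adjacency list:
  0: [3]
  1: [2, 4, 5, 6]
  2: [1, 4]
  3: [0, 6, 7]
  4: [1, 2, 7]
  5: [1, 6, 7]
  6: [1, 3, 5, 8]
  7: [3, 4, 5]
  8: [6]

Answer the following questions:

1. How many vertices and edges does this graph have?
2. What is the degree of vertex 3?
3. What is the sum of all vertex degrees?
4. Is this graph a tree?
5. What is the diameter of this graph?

Count: 9 vertices, 12 edges.
Vertex 3 has neighbors [0, 6, 7], degree = 3.
Handshaking lemma: 2 * 12 = 24.
A tree on 9 vertices has 8 edges. This graph has 12 edges (4 extra). Not a tree.
Diameter (longest shortest path) = 4.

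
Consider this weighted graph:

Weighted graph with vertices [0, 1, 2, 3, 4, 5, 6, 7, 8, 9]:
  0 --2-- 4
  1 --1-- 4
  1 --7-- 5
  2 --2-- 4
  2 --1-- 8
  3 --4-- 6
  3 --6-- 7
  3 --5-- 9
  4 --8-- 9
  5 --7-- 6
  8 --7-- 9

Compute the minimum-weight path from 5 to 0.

Using Dijkstra's algorithm from vertex 5:
Shortest path: 5 -> 1 -> 4 -> 0
Total weight: 7 + 1 + 2 = 10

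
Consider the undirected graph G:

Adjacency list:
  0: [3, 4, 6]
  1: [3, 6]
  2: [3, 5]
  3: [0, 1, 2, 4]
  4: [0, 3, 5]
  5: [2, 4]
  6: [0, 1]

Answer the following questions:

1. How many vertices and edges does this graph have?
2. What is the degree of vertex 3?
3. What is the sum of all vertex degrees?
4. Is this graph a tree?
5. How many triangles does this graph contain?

Count: 7 vertices, 9 edges.
Vertex 3 has neighbors [0, 1, 2, 4], degree = 4.
Handshaking lemma: 2 * 9 = 18.
A tree on 7 vertices has 6 edges. This graph has 9 edges (3 extra). Not a tree.
Number of triangles = 1.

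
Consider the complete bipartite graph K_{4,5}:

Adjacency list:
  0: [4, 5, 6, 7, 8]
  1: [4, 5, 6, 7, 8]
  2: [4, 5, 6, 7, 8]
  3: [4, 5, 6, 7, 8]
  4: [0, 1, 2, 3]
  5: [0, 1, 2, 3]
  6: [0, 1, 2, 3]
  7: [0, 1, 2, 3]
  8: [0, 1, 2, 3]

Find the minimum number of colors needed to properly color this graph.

K_{4,5} is bipartite: vertices split into two independent sets of size 4 and 5.
Color one set 0, the other 1. No adjacent vertices share a color.
Chromatic number = 2.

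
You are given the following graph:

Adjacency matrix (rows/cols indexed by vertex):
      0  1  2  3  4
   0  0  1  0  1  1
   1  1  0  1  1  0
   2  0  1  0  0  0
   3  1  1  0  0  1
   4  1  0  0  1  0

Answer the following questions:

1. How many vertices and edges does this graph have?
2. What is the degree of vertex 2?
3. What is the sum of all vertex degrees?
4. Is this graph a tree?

Count: 5 vertices, 6 edges.
Vertex 2 has neighbors [1], degree = 1.
Handshaking lemma: 2 * 6 = 12.
A tree on 5 vertices has 4 edges. This graph has 6 edges (2 extra). Not a tree.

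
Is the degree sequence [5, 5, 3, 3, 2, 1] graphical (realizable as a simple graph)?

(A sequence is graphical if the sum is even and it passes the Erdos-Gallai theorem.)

Sum of degrees = 19. Sum is odd, so the sequence is NOT graphical.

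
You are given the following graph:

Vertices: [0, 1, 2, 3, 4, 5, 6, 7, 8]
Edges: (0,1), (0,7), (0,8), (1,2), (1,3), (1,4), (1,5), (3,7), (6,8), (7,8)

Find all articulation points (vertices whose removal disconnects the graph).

An articulation point is a vertex whose removal disconnects the graph.
Articulation points: [1, 8]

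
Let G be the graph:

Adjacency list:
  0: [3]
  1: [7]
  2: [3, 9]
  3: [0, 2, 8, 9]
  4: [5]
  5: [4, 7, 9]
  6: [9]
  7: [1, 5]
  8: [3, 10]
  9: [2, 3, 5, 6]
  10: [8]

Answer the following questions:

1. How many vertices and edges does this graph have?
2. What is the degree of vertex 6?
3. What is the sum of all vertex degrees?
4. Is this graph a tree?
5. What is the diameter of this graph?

Count: 11 vertices, 11 edges.
Vertex 6 has neighbors [9], degree = 1.
Handshaking lemma: 2 * 11 = 22.
A tree on 11 vertices has 10 edges. This graph has 11 edges (1 extra). Not a tree.
Diameter (longest shortest path) = 6.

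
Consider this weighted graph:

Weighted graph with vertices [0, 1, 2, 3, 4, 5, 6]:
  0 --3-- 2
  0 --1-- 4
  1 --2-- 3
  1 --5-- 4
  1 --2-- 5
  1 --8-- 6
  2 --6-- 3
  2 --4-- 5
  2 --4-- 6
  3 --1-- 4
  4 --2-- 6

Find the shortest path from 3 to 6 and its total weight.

Using Dijkstra's algorithm from vertex 3:
Shortest path: 3 -> 4 -> 6
Total weight: 1 + 2 = 3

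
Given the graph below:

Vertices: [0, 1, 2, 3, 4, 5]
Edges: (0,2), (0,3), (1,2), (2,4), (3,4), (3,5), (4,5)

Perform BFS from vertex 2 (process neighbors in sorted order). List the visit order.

BFS from vertex 2 (neighbors processed in ascending order):
Visit order: 2, 0, 1, 4, 3, 5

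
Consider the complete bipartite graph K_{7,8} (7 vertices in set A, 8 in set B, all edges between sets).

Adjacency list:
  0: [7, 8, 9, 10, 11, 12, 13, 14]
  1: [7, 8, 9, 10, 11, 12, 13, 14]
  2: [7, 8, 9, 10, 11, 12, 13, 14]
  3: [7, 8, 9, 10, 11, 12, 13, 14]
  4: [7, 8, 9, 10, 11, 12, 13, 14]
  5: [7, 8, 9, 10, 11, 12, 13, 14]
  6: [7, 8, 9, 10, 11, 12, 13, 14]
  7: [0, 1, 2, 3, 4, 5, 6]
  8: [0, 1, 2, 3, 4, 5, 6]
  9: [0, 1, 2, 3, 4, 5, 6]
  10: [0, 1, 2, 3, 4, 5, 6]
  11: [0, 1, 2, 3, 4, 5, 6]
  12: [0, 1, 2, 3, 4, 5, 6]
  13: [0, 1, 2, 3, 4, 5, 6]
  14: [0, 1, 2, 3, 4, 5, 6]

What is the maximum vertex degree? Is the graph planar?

Set-A vertices have degree 8; set-B vertices have degree 7. Maximum degree = max(7,8) = 8.
K_{7,8} contains K_{3,3} as a subgraph (since both sides have >= 3 vertices); by Kuratowski's theorem it is not planar.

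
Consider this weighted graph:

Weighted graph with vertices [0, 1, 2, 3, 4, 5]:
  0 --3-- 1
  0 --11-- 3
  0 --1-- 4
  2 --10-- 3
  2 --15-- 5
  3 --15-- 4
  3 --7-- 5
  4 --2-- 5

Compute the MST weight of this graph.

Applying Kruskal's algorithm (sort edges by weight, add if no cycle):
  Add (0,4) w=1
  Add (4,5) w=2
  Add (0,1) w=3
  Add (3,5) w=7
  Add (2,3) w=10
  Skip (0,3) w=11 (creates cycle)
  Skip (2,5) w=15 (creates cycle)
  Skip (3,4) w=15 (creates cycle)
MST weight = 23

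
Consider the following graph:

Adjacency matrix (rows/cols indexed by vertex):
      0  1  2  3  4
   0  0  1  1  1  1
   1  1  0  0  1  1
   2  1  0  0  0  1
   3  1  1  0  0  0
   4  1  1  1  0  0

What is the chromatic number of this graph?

The graph has a maximum clique of size 3 (lower bound on chromatic number).
A valid 3-coloring: {0: 0, 1: 1, 2: 1, 3: 2, 4: 2}.
Chromatic number = 3.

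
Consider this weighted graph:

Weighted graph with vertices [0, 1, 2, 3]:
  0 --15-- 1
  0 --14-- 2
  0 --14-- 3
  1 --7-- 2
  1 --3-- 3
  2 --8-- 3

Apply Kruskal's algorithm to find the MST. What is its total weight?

Applying Kruskal's algorithm (sort edges by weight, add if no cycle):
  Add (1,3) w=3
  Add (1,2) w=7
  Skip (2,3) w=8 (creates cycle)
  Add (0,3) w=14
  Skip (0,2) w=14 (creates cycle)
  Skip (0,1) w=15 (creates cycle)
MST weight = 24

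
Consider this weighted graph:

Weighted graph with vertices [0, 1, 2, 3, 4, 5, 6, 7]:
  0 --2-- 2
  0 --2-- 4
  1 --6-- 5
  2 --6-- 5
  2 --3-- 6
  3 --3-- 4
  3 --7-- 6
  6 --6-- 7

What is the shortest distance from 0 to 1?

Using Dijkstra's algorithm from vertex 0:
Shortest path: 0 -> 2 -> 5 -> 1
Total weight: 2 + 6 + 6 = 14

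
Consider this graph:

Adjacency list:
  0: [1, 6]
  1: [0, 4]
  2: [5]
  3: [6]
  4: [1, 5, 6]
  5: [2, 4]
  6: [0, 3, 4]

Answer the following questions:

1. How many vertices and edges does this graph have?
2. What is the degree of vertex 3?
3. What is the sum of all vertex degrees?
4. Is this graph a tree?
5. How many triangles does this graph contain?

Count: 7 vertices, 7 edges.
Vertex 3 has neighbors [6], degree = 1.
Handshaking lemma: 2 * 7 = 14.
A tree on 7 vertices has 6 edges. This graph has 7 edges (1 extra). Not a tree.
Number of triangles = 0.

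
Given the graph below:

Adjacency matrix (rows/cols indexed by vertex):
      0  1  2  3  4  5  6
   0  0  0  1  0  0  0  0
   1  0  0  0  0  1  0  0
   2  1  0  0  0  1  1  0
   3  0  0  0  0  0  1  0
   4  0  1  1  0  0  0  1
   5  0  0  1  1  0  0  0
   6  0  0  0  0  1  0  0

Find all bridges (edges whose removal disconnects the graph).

A bridge is an edge whose removal increases the number of connected components.
Bridges found: (0,2), (1,4), (2,4), (2,5), (3,5), (4,6)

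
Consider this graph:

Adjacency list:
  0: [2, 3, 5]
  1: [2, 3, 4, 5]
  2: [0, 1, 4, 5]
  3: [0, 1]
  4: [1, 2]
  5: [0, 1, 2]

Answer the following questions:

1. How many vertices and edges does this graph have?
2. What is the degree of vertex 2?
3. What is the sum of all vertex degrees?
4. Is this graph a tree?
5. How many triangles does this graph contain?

Count: 6 vertices, 9 edges.
Vertex 2 has neighbors [0, 1, 4, 5], degree = 4.
Handshaking lemma: 2 * 9 = 18.
A tree on 6 vertices has 5 edges. This graph has 9 edges (4 extra). Not a tree.
Number of triangles = 3.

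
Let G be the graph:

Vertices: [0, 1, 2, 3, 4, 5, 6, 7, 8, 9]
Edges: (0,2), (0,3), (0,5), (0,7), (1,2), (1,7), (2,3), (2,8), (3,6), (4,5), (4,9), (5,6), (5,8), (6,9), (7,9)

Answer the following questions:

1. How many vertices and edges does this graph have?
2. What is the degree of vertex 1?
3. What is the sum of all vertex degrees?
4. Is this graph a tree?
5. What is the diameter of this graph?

Count: 10 vertices, 15 edges.
Vertex 1 has neighbors [2, 7], degree = 2.
Handshaking lemma: 2 * 15 = 30.
A tree on 10 vertices has 9 edges. This graph has 15 edges (6 extra). Not a tree.
Diameter (longest shortest path) = 3.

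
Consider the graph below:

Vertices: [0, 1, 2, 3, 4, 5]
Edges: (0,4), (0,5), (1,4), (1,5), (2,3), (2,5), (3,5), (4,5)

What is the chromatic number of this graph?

The graph has a maximum clique of size 3 (lower bound on chromatic number).
A valid 3-coloring: {0: 2, 1: 2, 2: 1, 3: 2, 4: 1, 5: 0}.
Chromatic number = 3.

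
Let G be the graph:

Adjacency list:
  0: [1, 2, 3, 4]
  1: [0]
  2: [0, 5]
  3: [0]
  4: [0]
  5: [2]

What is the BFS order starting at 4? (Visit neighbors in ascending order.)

BFS from vertex 4 (neighbors processed in ascending order):
Visit order: 4, 0, 1, 2, 3, 5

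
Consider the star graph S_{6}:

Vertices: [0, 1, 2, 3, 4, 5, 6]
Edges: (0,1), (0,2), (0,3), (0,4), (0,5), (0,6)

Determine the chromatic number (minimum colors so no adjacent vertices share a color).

S_{6} has one hub adjacent to 6 leaves; leaves are pairwise non-adjacent.
Color the hub 0 and every leaf 1.
Chromatic number = 2.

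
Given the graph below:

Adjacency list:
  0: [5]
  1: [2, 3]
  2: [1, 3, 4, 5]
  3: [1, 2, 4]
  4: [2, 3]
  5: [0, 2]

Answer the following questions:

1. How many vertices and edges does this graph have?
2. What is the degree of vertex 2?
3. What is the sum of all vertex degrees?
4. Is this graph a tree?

Count: 6 vertices, 7 edges.
Vertex 2 has neighbors [1, 3, 4, 5], degree = 4.
Handshaking lemma: 2 * 7 = 14.
A tree on 6 vertices has 5 edges. This graph has 7 edges (2 extra). Not a tree.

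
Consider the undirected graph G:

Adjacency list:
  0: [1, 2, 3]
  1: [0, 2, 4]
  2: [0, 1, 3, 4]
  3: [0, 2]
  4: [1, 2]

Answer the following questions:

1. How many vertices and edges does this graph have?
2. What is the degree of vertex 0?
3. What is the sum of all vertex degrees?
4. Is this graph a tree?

Count: 5 vertices, 7 edges.
Vertex 0 has neighbors [1, 2, 3], degree = 3.
Handshaking lemma: 2 * 7 = 14.
A tree on 5 vertices has 4 edges. This graph has 7 edges (3 extra). Not a tree.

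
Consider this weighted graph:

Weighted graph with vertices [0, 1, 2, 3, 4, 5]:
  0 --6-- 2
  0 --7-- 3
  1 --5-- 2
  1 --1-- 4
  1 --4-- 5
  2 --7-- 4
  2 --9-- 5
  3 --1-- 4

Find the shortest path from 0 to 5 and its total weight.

Using Dijkstra's algorithm from vertex 0:
Shortest path: 0 -> 3 -> 4 -> 1 -> 5
Total weight: 7 + 1 + 1 + 4 = 13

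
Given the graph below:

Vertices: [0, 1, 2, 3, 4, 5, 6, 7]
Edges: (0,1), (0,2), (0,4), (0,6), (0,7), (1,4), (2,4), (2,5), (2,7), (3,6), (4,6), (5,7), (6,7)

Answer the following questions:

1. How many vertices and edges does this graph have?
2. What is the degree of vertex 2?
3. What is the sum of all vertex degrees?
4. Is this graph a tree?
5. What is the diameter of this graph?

Count: 8 vertices, 13 edges.
Vertex 2 has neighbors [0, 4, 5, 7], degree = 4.
Handshaking lemma: 2 * 13 = 26.
A tree on 8 vertices has 7 edges. This graph has 13 edges (6 extra). Not a tree.
Diameter (longest shortest path) = 3.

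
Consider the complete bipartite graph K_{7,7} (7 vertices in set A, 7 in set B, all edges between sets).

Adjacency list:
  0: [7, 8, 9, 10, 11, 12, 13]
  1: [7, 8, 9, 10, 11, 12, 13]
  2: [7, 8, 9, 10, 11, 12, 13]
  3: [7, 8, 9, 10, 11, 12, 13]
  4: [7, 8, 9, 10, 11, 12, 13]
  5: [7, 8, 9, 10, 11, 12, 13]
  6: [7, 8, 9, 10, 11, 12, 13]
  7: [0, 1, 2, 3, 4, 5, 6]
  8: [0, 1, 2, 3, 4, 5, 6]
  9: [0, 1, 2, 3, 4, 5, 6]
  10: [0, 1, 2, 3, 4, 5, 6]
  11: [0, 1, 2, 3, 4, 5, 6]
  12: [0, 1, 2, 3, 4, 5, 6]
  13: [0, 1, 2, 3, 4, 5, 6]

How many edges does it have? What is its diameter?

K_{7,7} has 7 * 7 = 49 edges.
Any vertex reaches any opposite-side vertex in 1 step; same-side vertices reach in 2 steps via any opposite-side vertex.
Diameter = 2.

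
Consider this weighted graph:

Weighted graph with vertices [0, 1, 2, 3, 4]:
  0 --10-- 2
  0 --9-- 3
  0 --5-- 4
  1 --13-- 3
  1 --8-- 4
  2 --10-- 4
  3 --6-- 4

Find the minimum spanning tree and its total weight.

Applying Kruskal's algorithm (sort edges by weight, add if no cycle):
  Add (0,4) w=5
  Add (3,4) w=6
  Add (1,4) w=8
  Skip (0,3) w=9 (creates cycle)
  Add (0,2) w=10
  Skip (2,4) w=10 (creates cycle)
  Skip (1,3) w=13 (creates cycle)
MST weight = 29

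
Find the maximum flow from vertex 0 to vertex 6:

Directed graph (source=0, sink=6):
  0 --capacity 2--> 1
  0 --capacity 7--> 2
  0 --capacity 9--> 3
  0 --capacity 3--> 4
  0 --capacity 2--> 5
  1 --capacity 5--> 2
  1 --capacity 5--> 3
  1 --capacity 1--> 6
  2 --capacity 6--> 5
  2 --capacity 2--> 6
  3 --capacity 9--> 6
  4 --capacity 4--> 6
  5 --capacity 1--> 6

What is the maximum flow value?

Computing max flow:
  Flow on (0->1): 2/2
  Flow on (0->2): 2/7
  Flow on (0->3): 8/9
  Flow on (0->4): 3/3
  Flow on (0->5): 1/2
  Flow on (1->3): 1/5
  Flow on (1->6): 1/1
  Flow on (2->6): 2/2
  Flow on (3->6): 9/9
  Flow on (4->6): 3/4
  Flow on (5->6): 1/1
Maximum flow = 16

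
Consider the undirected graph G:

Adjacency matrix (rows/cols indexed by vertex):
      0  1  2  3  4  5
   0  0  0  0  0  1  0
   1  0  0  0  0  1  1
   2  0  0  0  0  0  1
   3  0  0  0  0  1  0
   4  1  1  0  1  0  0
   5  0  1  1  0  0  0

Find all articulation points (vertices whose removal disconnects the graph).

An articulation point is a vertex whose removal disconnects the graph.
Articulation points: [1, 4, 5]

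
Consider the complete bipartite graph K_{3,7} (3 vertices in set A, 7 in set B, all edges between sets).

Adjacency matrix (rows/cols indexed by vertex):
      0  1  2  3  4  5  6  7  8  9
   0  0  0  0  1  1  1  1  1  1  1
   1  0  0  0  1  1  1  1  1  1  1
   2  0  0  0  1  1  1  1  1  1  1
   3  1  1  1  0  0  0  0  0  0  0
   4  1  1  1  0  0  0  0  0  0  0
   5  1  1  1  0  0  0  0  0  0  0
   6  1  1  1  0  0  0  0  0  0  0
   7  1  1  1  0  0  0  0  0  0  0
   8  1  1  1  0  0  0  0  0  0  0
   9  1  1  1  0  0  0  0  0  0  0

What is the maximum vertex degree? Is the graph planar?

Set-A vertices have degree 7; set-B vertices have degree 3. Maximum degree = max(3,7) = 7.
K_{3,7} contains K_{3,3} as a subgraph (since both sides have >= 3 vertices); by Kuratowski's theorem it is not planar.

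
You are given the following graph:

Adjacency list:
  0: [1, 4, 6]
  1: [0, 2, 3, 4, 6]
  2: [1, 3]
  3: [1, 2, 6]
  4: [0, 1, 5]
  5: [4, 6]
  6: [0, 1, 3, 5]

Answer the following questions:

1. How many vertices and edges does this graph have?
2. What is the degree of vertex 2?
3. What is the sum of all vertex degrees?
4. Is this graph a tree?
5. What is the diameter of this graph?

Count: 7 vertices, 11 edges.
Vertex 2 has neighbors [1, 3], degree = 2.
Handshaking lemma: 2 * 11 = 22.
A tree on 7 vertices has 6 edges. This graph has 11 edges (5 extra). Not a tree.
Diameter (longest shortest path) = 3.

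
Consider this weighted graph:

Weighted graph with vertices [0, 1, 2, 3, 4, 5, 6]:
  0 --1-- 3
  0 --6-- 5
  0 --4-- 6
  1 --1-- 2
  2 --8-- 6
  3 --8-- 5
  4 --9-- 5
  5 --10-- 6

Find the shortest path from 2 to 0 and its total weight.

Using Dijkstra's algorithm from vertex 2:
Shortest path: 2 -> 6 -> 0
Total weight: 8 + 4 = 12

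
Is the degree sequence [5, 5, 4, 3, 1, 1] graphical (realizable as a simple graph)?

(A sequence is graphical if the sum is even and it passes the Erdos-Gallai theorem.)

Sum of degrees = 19. Sum is odd, so the sequence is NOT graphical.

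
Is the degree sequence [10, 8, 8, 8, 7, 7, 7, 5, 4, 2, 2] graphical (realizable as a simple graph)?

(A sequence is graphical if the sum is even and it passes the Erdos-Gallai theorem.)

Sum of degrees = 68. Sum is even and passes Erdos-Gallai. The sequence IS graphical.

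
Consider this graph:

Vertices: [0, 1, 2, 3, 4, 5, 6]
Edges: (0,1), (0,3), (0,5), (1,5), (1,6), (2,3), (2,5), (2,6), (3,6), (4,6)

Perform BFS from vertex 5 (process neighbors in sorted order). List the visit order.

BFS from vertex 5 (neighbors processed in ascending order):
Visit order: 5, 0, 1, 2, 3, 6, 4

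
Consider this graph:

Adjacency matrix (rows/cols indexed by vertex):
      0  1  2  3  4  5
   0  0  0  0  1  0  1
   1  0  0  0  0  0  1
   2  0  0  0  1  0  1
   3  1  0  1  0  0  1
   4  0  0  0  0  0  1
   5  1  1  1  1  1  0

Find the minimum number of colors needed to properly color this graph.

The graph has a maximum clique of size 3 (lower bound on chromatic number).
A valid 3-coloring: {0: 2, 1: 1, 2: 2, 3: 1, 4: 1, 5: 0}.
Chromatic number = 3.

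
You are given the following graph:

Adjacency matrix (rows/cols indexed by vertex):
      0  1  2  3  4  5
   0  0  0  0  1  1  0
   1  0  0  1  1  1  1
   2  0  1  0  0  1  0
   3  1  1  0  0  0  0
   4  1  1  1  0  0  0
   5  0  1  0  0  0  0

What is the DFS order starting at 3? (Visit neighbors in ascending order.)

DFS from vertex 3 (neighbors processed in ascending order):
Visit order: 3, 0, 4, 1, 2, 5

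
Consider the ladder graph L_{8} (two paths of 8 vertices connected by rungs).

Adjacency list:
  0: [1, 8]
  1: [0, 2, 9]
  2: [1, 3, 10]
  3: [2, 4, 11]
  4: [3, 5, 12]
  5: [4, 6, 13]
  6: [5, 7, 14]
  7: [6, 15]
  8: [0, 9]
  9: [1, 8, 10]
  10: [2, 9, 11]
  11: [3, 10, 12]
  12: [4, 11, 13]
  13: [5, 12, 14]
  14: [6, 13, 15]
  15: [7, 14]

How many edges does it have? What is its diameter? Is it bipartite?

Ladder graph L_{8}: 8 rungs + 2 * (8-1) path edges = 8 + 14 = 22 edges.
Diameter = 8.
Ladder graphs are bipartite (alternating coloring along each path).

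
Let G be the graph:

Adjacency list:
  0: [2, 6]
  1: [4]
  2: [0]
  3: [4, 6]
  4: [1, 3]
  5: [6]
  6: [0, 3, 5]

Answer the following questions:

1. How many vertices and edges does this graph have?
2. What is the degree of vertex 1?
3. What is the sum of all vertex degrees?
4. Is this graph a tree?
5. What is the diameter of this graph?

Count: 7 vertices, 6 edges.
Vertex 1 has neighbors [4], degree = 1.
Handshaking lemma: 2 * 6 = 12.
A graph is a tree iff it is connected and has exactly n-1 edges. This graph is connected (all 7 vertices in one component) and has 7-1 = 6 edges. It is a tree.
Diameter (longest shortest path) = 5.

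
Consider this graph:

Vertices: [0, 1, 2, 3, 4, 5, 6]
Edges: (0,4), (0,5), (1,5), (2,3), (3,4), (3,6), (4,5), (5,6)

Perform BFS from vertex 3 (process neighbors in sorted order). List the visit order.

BFS from vertex 3 (neighbors processed in ascending order):
Visit order: 3, 2, 4, 6, 0, 5, 1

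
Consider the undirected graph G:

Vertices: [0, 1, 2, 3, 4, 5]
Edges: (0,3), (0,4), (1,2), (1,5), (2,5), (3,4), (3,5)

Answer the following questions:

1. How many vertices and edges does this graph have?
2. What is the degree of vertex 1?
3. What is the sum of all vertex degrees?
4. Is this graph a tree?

Count: 6 vertices, 7 edges.
Vertex 1 has neighbors [2, 5], degree = 2.
Handshaking lemma: 2 * 7 = 14.
A tree on 6 vertices has 5 edges. This graph has 7 edges (2 extra). Not a tree.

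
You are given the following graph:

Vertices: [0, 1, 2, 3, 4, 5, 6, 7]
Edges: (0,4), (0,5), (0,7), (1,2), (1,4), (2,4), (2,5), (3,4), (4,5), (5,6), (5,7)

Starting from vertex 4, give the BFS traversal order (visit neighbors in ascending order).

BFS from vertex 4 (neighbors processed in ascending order):
Visit order: 4, 0, 1, 2, 3, 5, 7, 6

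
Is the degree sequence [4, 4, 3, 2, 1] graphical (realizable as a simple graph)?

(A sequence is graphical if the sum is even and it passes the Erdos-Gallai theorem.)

Sum of degrees = 14. Sum is even but fails Erdos-Gallai. The sequence is NOT graphical.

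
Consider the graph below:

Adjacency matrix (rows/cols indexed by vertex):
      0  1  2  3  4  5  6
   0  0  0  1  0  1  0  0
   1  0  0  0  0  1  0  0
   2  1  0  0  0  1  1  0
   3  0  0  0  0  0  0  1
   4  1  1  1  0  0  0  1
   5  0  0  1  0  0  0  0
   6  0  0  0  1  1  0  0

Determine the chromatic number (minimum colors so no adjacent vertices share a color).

The graph has a maximum clique of size 3 (lower bound on chromatic number).
A valid 3-coloring: {0: 2, 1: 1, 2: 1, 3: 0, 4: 0, 5: 0, 6: 1}.
Chromatic number = 3.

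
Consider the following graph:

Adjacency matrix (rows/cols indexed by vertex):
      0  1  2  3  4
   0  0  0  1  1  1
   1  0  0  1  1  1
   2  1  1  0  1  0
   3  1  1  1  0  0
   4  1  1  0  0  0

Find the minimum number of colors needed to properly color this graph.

The graph has a maximum clique of size 3 (lower bound on chromatic number).
A valid 3-coloring: {0: 0, 1: 0, 2: 1, 3: 2, 4: 1}.
Chromatic number = 3.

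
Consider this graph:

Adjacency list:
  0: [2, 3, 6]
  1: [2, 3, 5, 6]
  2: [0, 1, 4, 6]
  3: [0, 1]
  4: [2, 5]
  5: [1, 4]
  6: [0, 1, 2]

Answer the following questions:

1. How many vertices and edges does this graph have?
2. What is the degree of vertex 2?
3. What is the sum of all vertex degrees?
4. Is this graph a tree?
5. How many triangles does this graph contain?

Count: 7 vertices, 10 edges.
Vertex 2 has neighbors [0, 1, 4, 6], degree = 4.
Handshaking lemma: 2 * 10 = 20.
A tree on 7 vertices has 6 edges. This graph has 10 edges (4 extra). Not a tree.
Number of triangles = 2.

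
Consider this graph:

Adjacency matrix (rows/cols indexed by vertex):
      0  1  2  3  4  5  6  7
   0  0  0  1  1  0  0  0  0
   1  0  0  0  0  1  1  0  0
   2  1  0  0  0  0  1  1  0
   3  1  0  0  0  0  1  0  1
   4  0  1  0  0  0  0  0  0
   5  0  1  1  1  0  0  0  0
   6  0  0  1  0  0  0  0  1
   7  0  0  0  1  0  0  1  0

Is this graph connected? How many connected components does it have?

Checking connectivity: the graph has 1 connected component(s).
All vertices are reachable from each other. The graph IS connected.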